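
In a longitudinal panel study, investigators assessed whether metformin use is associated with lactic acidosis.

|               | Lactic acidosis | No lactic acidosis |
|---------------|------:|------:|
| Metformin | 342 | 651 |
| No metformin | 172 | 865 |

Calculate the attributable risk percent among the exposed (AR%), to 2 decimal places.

51.84

Cells: a = 342, b = 651, c = 172, d = 865.
Risk in exposed = 342/993 = 0.34441; risk in unexposed = 172/1037 = 0.16586.
RR = 0.34441/0.16586 = 2.07648
AR% = (RR − 1)/RR × 100 = (2.07648 − 1)/2.07648 × 100 = 51.8415%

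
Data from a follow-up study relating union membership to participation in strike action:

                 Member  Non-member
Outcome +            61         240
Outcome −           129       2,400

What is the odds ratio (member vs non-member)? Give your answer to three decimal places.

Reading the table with exposure as columns: a = 61 (Member, case), b = 129 (Member, non-case), c = 240 (Non-member, case), d = 2400.
OR = (a·d)/(b·c) = (61 × 2400) / (129 × 240) = 146400 / 30960 = 4.72868
The odds of participation in strike action are about 4.73 times as high in the member group.

4.729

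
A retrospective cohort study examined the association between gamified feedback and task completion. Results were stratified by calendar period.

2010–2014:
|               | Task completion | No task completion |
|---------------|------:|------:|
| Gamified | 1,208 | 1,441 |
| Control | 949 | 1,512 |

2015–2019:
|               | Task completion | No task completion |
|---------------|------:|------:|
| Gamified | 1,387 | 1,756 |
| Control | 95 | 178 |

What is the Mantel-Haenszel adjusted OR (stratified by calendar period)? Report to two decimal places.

1.36

OR_MH = Σ(aᵢdᵢ/nᵢ) / Σ(bᵢcᵢ/nᵢ), where nᵢ is the stratum total.
Stratum 1 (2010–2014): n = 5110; a·d/n = 1208·1512/5110 = 357.4356; b·c/n = 1441·949/5110 = 267.6143
Stratum 2 (2015–2019): n = 3416; a·d/n = 1387·178/3416 = 72.2734; b·c/n = 1756·95/3416 = 48.8349
OR_MH = (357.4356 + 72.2734) / (267.6143 + 48.8349) = 429.7090 / 316.4492 = 1.35791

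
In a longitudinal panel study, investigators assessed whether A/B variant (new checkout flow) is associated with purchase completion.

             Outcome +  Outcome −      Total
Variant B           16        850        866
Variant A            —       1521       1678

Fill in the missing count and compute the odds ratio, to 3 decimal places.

0.182

The missing cell is in the unexposed row: 1678 − 1521 = 157.
So a = 16, b = 850, c = 157, d = 1521.
OR = (a·d)/(b·c) = (16 × 1521) / (850 × 157) = 24336 / 133450 = 0.18236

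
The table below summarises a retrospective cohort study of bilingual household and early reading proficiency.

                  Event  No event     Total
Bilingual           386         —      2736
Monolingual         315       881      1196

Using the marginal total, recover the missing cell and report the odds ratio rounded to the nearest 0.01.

0.46

The missing cell is in the exposed row: 2736 − 386 = 2350.
So a = 386, b = 2350, c = 315, d = 881.
OR = (a·d)/(b·c) = (386 × 881) / (2350 × 315) = 340066 / 740250 = 0.45939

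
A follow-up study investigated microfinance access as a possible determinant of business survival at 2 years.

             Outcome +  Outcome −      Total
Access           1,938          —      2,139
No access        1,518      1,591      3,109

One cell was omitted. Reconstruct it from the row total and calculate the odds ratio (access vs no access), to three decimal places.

10.105

The missing cell is in the exposed row: 2139 − 1938 = 201.
So a = 1938, b = 201, c = 1518, d = 1591.
OR = (a·d)/(b·c) = (1938 × 1591) / (201 × 1518) = 3083358 / 305118 = 10.10546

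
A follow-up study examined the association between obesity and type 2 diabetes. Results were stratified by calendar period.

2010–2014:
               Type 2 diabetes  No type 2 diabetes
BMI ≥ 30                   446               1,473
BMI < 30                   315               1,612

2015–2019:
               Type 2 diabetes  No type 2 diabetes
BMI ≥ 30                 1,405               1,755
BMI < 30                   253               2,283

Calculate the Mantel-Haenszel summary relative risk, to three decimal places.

RR_MH = Σ(aᵢ·n₀ᵢ/nᵢ) / Σ(cᵢ·n₁ᵢ/nᵢ), with n₁ᵢ = aᵢ+bᵢ (exposed), n₀ᵢ = cᵢ+dᵢ (unexposed), nᵢ = n₁ᵢ+n₀ᵢ.
Stratum 1 (2010–2014): n₁ = 1919, n₀ = 1927, n = 3846; a·n₀/n = 446·1927/3846 = 223.4639; c·n₁/n = 315·1919/3846 = 157.1724
Stratum 2 (2015–2019): n₁ = 3160, n₀ = 2536, n = 5696; a·n₀/n = 1405·2536/5696 = 625.5407; c·n₁/n = 253·3160/5696 = 140.3581
RR_MH = (223.4639 + 625.5407) / (157.1724 + 140.3581) = 849.0046 / 297.5305 = 2.85350

2.854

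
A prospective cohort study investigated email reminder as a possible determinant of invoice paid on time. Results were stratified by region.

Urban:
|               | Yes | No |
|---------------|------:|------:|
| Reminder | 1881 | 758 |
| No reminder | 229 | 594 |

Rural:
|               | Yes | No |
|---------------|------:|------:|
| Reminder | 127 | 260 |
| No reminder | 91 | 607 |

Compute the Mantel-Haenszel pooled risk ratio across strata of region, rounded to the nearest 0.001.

2.555

RR_MH = Σ(aᵢ·n₀ᵢ/nᵢ) / Σ(cᵢ·n₁ᵢ/nᵢ), with n₁ᵢ = aᵢ+bᵢ (exposed), n₀ᵢ = cᵢ+dᵢ (unexposed), nᵢ = n₁ᵢ+n₀ᵢ.
Stratum 1 (Urban): n₁ = 2639, n₀ = 823, n = 3462; a·n₀/n = 1881·823/3462 = 447.1586; c·n₁/n = 229·2639/3462 = 174.5612
Stratum 2 (Rural): n₁ = 387, n₀ = 698, n = 1085; a·n₀/n = 127·698/1085 = 81.7014; c·n₁/n = 91·387/1085 = 32.4581
RR_MH = (447.1586 + 81.7014) / (174.5612 + 32.4581) = 528.8600 / 207.0193 = 2.55464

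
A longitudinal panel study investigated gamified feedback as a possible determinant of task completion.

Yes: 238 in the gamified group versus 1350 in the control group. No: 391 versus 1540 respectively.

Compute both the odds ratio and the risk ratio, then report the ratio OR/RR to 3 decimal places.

0.857

From the description: a = 238, b = 391, c = 1350, d = 1540.
OR = (238·1540)/(391·1350) = 366520/527850 = 0.69436
Risk in exposed = 238/629 = 0.37838; risk in unexposed = 1350/2890 = 0.46713; RR = 0.81001
OR/RR = 0.69436 / 0.81001 = 0.85723
The outcome is not rare, so the OR lies further from 1 than the RR.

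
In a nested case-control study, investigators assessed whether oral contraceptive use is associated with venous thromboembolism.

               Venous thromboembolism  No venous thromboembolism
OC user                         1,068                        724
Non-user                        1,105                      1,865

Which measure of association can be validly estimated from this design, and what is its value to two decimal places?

2.49

Cells: a = 1068, b = 724, c = 1105, d = 1865.
This is a nested case-control study: participants were sampled on outcome status, so risks in the source population cannot be estimated directly — relative risk is not valid here. The odds ratio is the appropriate measure.
OR = (a·d)/(b·c) = (1068 × 1865) / (724 × 1105) = 1991820 / 800020 = 2.48971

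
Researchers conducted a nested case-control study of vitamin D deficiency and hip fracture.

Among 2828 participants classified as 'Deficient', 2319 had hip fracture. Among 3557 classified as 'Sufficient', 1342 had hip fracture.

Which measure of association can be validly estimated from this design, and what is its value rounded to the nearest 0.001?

From the description: a = 2319, b = 509, c = 1342, d = 2215.
This is a nested case-control study: participants were sampled on outcome status, so risks in the source population cannot be estimated directly — relative risk is not valid here. The odds ratio is the appropriate measure.
OR = (a·d)/(b·c) = (2319 × 2215) / (509 × 1342) = 5136585 / 683078 = 7.51976

7.520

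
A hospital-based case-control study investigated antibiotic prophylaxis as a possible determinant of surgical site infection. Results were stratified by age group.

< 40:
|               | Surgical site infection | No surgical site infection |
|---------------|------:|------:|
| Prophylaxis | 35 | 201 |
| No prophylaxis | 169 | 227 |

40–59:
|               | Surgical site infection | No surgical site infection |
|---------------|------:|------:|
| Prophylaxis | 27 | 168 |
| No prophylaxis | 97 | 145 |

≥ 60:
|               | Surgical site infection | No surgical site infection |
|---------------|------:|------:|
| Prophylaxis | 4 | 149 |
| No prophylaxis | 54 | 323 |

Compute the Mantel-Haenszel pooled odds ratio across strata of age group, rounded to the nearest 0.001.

OR_MH = Σ(aᵢdᵢ/nᵢ) / Σ(bᵢcᵢ/nᵢ), where nᵢ is the stratum total.
Stratum 1 (< 40): n = 632; a·d/n = 35·227/632 = 12.5712; b·c/n = 201·169/632 = 53.7484
Stratum 2 (40–59): n = 437; a·d/n = 27·145/437 = 8.9588; b·c/n = 168·97/437 = 37.2906
Stratum 3 (≥ 60): n = 530; a·d/n = 4·323/530 = 2.4377; b·c/n = 149·54/530 = 15.1811
OR_MH = (12.5712 + 8.9588 + 2.4377) / (53.7484 + 37.2906 + 15.1811) = 23.9677 / 106.2202 = 0.22564

0.226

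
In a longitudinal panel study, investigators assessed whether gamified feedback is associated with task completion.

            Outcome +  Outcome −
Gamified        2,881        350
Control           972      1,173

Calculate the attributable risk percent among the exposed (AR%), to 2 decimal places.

49.18

Cells: a = 2881, b = 350, c = 972, d = 1173.
Risk in exposed = 2881/3231 = 0.89167; risk in unexposed = 972/2145 = 0.45315.
RR = 0.89167/0.45315 = 1.96774
AR% = (RR − 1)/RR × 100 = (1.96774 − 1)/1.96774 × 100 = 49.1802%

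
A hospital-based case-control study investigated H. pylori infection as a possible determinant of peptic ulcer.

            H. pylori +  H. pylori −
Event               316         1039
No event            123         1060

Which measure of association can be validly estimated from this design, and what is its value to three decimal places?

Reading the table with exposure as columns: a = 316 (H. pylori +, case), b = 123 (H. pylori +, non-case), c = 1039 (H. pylori −, case), d = 1060.
This is a hospital-based case-control study: participants were sampled on outcome status, so risks in the source population cannot be estimated directly — relative risk is not valid here. The odds ratio is the appropriate measure.
OR = (a·d)/(b·c) = (316 × 1060) / (123 × 1039) = 334960 / 127797 = 2.62103

2.621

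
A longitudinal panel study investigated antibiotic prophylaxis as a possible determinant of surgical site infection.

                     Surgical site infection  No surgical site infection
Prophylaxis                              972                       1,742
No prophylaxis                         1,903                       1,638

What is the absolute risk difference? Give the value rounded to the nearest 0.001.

-0.179

Cells: a = 972, b = 1742, c = 1903, d = 1638.
Risk in exposed = 972/2714 = 0.358143; risk in unexposed = 1903/3541 = 0.537419.
Risk difference = 0.358143 − 0.537419 = -0.179276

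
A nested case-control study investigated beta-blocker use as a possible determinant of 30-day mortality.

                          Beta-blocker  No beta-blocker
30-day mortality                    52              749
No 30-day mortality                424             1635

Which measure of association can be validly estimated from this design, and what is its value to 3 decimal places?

0.268

Reading the table with exposure as columns: a = 52 (Beta-blocker, case), b = 424 (Beta-blocker, non-case), c = 749 (No beta-blocker, case), d = 1635.
This is a nested case-control study: participants were sampled on outcome status, so risks in the source population cannot be estimated directly — relative risk is not valid here. The odds ratio is the appropriate measure.
OR = (a·d)/(b·c) = (52 × 1635) / (424 × 749) = 85020 / 317576 = 0.26772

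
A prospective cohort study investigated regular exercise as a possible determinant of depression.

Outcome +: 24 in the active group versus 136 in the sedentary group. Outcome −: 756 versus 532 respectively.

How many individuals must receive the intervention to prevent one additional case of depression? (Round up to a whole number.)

Risk in treated group = 24/780 = 0.03077; risk in control = 136/668 = 0.20359.
Absolute risk reduction = 0.20359 − 0.03077 = 0.17282
NNT = 1 / ARR = 1 / 0.17282 = 5.786 → round up → 6

6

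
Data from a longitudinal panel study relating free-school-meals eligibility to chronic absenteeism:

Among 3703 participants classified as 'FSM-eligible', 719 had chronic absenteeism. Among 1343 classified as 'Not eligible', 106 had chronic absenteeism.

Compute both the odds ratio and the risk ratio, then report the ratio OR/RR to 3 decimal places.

1.143

From the description: a = 719, b = 2984, c = 106, d = 1237.
OR = (719·1237)/(2984·106) = 889403/316304 = 2.81186
Risk in exposed = 719/3703 = 0.19417; risk in unexposed = 106/1343 = 0.07893; RR = 2.46006
OR/RR = 2.81186 / 2.46006 = 1.14301
The outcome is not rare, so the OR lies further from 1 than the RR.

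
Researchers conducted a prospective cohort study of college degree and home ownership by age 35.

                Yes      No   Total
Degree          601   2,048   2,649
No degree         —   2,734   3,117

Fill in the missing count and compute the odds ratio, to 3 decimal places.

The missing cell is in the unexposed row: 3117 − 2734 = 383.
So a = 601, b = 2048, c = 383, d = 2734.
OR = (a·d)/(b·c) = (601 × 2734) / (2048 × 383) = 1643134 / 784384 = 2.09481

2.095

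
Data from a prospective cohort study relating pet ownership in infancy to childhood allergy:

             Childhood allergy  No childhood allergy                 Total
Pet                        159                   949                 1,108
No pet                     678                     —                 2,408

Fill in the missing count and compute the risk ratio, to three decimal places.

The missing cell is in the unexposed row: 2408 − 678 = 1730.
So a = 159, b = 949, c = 678, d = 1730.
RR = [a/(a+b)] / [c/(c+d)] = (159/1108) / (678/2408) = 0.14350/0.28156 = 0.50966

0.510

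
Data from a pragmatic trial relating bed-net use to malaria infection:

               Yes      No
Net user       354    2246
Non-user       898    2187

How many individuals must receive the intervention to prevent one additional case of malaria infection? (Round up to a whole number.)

Risk in treated group = 354/2600 = 0.13615; risk in control = 898/3085 = 0.29109.
Absolute risk reduction = 0.29109 − 0.13615 = 0.15493
NNT = 1 / ARR = 1 / 0.15493 = 6.454 → round up → 7

7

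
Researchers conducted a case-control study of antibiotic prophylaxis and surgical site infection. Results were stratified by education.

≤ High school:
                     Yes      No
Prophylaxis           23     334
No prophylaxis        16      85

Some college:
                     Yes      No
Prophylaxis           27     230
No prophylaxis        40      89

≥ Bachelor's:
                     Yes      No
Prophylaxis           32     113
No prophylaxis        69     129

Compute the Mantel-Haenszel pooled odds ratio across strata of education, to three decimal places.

OR_MH = Σ(aᵢdᵢ/nᵢ) / Σ(bᵢcᵢ/nᵢ), where nᵢ is the stratum total.
Stratum 1 (≤ High school): n = 458; a·d/n = 23·85/458 = 4.2686; b·c/n = 334·16/458 = 11.6681
Stratum 2 (Some college): n = 386; a·d/n = 27·89/386 = 6.2254; b·c/n = 230·40/386 = 23.8342
Stratum 3 (≥ Bachelor's): n = 343; a·d/n = 32·129/343 = 12.0350; b·c/n = 113·69/343 = 22.7318
OR_MH = (4.2686 + 6.2254 + 12.0350) / (11.6681 + 23.8342 + 22.7318) = 22.5289 / 58.2341 = 0.38687

0.387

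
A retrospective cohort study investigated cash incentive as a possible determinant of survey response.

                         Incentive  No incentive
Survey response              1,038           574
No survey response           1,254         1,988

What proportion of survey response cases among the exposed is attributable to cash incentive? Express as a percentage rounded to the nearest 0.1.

Reading the table with exposure as columns: a = 1038 (Incentive, case), b = 1254 (Incentive, non-case), c = 574 (No incentive, case), d = 1988.
Risk in exposed = 1038/2292 = 0.45288; risk in unexposed = 574/2562 = 0.22404.
RR = 0.45288/0.22404 = 2.02139
AR% = (RR − 1)/RR × 100 = (2.02139 − 1)/2.02139 × 100 = 50.5291%

50.5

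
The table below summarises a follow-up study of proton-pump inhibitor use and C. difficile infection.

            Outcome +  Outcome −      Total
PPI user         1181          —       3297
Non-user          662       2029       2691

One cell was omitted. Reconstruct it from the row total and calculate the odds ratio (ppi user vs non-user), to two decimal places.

1.71

The missing cell is in the exposed row: 3297 − 1181 = 2116.
So a = 1181, b = 2116, c = 662, d = 2029.
OR = (a·d)/(b·c) = (1181 × 2029) / (2116 × 662) = 2396249 / 1400792 = 1.71064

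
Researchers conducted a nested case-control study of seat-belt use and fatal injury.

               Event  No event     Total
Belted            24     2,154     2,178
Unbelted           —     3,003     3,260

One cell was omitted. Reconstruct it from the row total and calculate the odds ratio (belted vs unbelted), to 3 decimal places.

0.130

The missing cell is in the unexposed row: 3260 − 3003 = 257.
So a = 24, b = 2154, c = 257, d = 3003.
OR = (a·d)/(b·c) = (24 × 3003) / (2154 × 257) = 72072 / 553578 = 0.13019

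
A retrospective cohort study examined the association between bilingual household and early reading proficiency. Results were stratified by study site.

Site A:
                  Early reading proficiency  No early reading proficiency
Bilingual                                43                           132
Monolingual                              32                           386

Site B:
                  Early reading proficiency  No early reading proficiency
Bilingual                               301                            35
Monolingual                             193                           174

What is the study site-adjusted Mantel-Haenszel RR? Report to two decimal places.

1.84

RR_MH = Σ(aᵢ·n₀ᵢ/nᵢ) / Σ(cᵢ·n₁ᵢ/nᵢ), with n₁ᵢ = aᵢ+bᵢ (exposed), n₀ᵢ = cᵢ+dᵢ (unexposed), nᵢ = n₁ᵢ+n₀ᵢ.
Stratum 1 (Site A): n₁ = 175, n₀ = 418, n = 593; a·n₀/n = 43·418/593 = 30.3103; c·n₁/n = 32·175/593 = 9.4435
Stratum 2 (Site B): n₁ = 336, n₀ = 367, n = 703; a·n₀/n = 301·367/703 = 157.1366; c·n₁/n = 193·336/703 = 92.2447
RR_MH = (30.3103 + 157.1366) / (9.4435 + 92.2447) = 187.4468 / 101.6882 = 1.84335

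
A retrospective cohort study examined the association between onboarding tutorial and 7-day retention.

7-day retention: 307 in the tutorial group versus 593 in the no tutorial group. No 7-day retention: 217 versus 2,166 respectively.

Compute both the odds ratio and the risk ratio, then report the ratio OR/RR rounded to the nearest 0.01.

1.90

From the description: a = 307, b = 217, c = 593, d = 2166.
OR = (307·2166)/(217·593) = 664962/128681 = 5.16752
Risk in exposed = 307/524 = 0.58588; risk in unexposed = 593/2759 = 0.21493; RR = 2.72586
OR/RR = 5.16752 / 2.72586 = 1.89574
The outcome is not rare, so the OR lies further from 1 than the RR.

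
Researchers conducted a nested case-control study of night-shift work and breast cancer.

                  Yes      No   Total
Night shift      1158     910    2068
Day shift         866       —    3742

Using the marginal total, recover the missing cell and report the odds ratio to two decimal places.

4.23

The missing cell is in the unexposed row: 3742 − 866 = 2876.
So a = 1158, b = 910, c = 866, d = 2876.
OR = (a·d)/(b·c) = (1158 × 2876) / (910 × 866) = 3330408 / 788060 = 4.22608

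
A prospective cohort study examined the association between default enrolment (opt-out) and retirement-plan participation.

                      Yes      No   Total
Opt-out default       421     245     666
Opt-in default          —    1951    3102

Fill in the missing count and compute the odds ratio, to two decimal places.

The missing cell is in the unexposed row: 3102 − 1951 = 1151.
So a = 421, b = 245, c = 1151, d = 1951.
OR = (a·d)/(b·c) = (421 × 1951) / (245 × 1151) = 821371 / 281995 = 2.91271

2.91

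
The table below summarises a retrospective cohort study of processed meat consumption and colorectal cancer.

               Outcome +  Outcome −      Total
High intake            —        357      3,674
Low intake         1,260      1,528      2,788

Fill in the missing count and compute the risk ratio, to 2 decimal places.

2.00

The missing cell is in the exposed row: 3674 − 357 = 3317.
So a = 3317, b = 357, c = 1260, d = 1528.
RR = [a/(a+b)] / [c/(c+d)] = (3317/3674) / (1260/2788) = 0.90283/0.45194 = 1.99769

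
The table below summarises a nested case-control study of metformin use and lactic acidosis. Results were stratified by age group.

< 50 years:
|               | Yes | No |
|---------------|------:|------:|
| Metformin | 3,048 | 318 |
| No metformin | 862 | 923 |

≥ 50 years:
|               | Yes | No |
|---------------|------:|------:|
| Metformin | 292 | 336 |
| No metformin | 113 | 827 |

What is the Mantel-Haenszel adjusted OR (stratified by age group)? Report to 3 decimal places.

OR_MH = Σ(aᵢdᵢ/nᵢ) / Σ(bᵢcᵢ/nᵢ), where nᵢ is the stratum total.
Stratum 1 (< 50 years): n = 5151; a·d/n = 3048·923/5151 = 546.1666; b·c/n = 318·862/5151 = 53.2161
Stratum 2 (≥ 50 years): n = 1568; a·d/n = 292·827/1568 = 154.0077; b·c/n = 336·113/1568 = 24.2143
OR_MH = (546.1666 + 154.0077) / (53.2161 + 24.2143) = 700.1742 / 77.4304 = 9.04263

9.043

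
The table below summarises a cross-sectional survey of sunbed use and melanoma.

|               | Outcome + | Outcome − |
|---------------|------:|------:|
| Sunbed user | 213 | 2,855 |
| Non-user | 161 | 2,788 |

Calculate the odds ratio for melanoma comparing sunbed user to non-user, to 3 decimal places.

Cells: a = 213, b = 2855, c = 161, d = 2788.
OR = (a·d)/(b·c) = (213 × 2788) / (2855 × 161) = 593844 / 459655 = 1.29193
The odds of melanoma are about 1.29 times as high in the sunbed user group.

1.292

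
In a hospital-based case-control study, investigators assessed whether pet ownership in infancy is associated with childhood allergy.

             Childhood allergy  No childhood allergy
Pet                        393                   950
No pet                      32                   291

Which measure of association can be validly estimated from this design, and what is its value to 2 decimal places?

Cells: a = 393, b = 950, c = 32, d = 291.
This is a hospital-based case-control study: participants were sampled on outcome status, so risks in the source population cannot be estimated directly — relative risk is not valid here. The odds ratio is the appropriate measure.
OR = (a·d)/(b·c) = (393 × 291) / (950 × 32) = 114363 / 30400 = 3.76194

3.76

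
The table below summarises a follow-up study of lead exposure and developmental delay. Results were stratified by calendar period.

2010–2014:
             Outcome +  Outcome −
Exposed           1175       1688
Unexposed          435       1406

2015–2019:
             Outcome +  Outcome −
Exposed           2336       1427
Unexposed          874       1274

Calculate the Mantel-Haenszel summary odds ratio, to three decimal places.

OR_MH = Σ(aᵢdᵢ/nᵢ) / Σ(bᵢcᵢ/nᵢ), where nᵢ is the stratum total.
Stratum 1 (2010–2014): n = 4704; a·d/n = 1175·1406/4704 = 351.2011; b·c/n = 1688·435/4704 = 156.0969
Stratum 2 (2015–2019): n = 5911; a·d/n = 2336·1274/5911 = 503.4789; b·c/n = 1427·874/5911 = 210.9961
OR_MH = (351.2011 + 503.4789) / (156.0969 + 210.9961) = 854.6800 / 367.0930 = 2.32824

2.328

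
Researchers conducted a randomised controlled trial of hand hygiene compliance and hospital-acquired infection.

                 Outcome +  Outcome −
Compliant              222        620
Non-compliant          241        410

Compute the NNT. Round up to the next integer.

10

Risk in treated group = 222/842 = 0.26366; risk in control = 241/651 = 0.37020.
Absolute risk reduction = 0.37020 − 0.26366 = 0.10654
NNT = 1 / ARR = 1 / 0.10654 = 9.386 → round up → 10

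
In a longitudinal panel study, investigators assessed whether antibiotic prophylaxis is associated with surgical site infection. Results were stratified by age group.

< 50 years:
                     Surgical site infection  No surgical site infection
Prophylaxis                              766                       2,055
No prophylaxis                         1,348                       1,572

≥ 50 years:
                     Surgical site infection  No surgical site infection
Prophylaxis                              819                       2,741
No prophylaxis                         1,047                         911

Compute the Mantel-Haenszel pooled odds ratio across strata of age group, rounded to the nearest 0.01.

OR_MH = Σ(aᵢdᵢ/nᵢ) / Σ(bᵢcᵢ/nᵢ), where nᵢ is the stratum total.
Stratum 1 (< 50 years): n = 5741; a·d/n = 766·1572/5741 = 209.7460; b·c/n = 2055·1348/5741 = 482.5187
Stratum 2 (≥ 50 years): n = 5518; a·d/n = 819·911/5518 = 135.2137; b·c/n = 2741·1047/5518 = 520.0846
OR_MH = (209.7460 + 135.2137) / (482.5187 + 520.0846) = 344.9597 / 1002.6034 = 0.34406

0.34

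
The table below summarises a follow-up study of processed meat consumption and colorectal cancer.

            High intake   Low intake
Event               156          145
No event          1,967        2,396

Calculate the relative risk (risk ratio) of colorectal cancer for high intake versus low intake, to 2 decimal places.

1.29

Reading the table with exposure as columns: a = 156 (High intake, case), b = 1967 (High intake, non-case), c = 145 (Low intake, case), d = 2396.
Risk in exposed = 156/2123 = 0.07348; risk in unexposed = 145/2541 = 0.05706.
RR = 0.07348 / 0.05706 = 1.28769
The risk among the exposed is 1.29 times that among the unexposed.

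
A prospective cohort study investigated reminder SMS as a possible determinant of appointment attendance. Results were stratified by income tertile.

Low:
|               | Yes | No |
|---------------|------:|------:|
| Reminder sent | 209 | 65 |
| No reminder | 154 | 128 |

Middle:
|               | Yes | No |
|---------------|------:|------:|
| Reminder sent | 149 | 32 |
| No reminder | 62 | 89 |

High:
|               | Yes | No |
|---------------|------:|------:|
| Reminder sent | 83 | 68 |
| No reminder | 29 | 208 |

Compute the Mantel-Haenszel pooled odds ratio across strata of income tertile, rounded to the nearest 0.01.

OR_MH = Σ(aᵢdᵢ/nᵢ) / Σ(bᵢcᵢ/nᵢ), where nᵢ is the stratum total.
Stratum 1 (Low): n = 556; a·d/n = 209·128/556 = 48.1151; b·c/n = 65·154/556 = 18.0036
Stratum 2 (Middle): n = 332; a·d/n = 149·89/332 = 39.9428; b·c/n = 32·62/332 = 5.9759
Stratum 3 (High): n = 388; a·d/n = 83·208/388 = 44.4948; b·c/n = 68·29/388 = 5.0825
OR_MH = (48.1151 + 39.9428 + 44.4948) / (18.0036 + 5.9759 + 5.0825) = 132.5527 / 29.0620 = 4.56104

4.56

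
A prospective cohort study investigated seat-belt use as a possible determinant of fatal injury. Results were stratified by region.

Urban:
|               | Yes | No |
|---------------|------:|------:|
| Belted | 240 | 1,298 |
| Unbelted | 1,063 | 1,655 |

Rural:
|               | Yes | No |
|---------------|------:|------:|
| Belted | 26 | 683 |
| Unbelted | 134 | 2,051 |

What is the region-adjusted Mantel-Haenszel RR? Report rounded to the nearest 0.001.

RR_MH = Σ(aᵢ·n₀ᵢ/nᵢ) / Σ(cᵢ·n₁ᵢ/nᵢ), with n₁ᵢ = aᵢ+bᵢ (exposed), n₀ᵢ = cᵢ+dᵢ (unexposed), nᵢ = n₁ᵢ+n₀ᵢ.
Stratum 1 (Urban): n₁ = 1538, n₀ = 2718, n = 4256; a·n₀/n = 240·2718/4256 = 153.2707; c·n₁/n = 1063·1538/4256 = 384.1386
Stratum 2 (Rural): n₁ = 709, n₀ = 2185, n = 2894; a·n₀/n = 26·2185/2894 = 19.6303; c·n₁/n = 134·709/2894 = 32.8286
RR_MH = (153.2707 + 19.6303) / (384.1386 + 32.8286) = 172.9009 / 416.9672 = 0.41466

0.415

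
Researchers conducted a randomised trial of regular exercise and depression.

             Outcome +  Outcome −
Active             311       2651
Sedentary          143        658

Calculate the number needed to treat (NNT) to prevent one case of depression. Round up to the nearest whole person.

Risk in treated group = 311/2962 = 0.10500; risk in control = 143/801 = 0.17853.
Absolute risk reduction = 0.17853 − 0.10500 = 0.07353
NNT = 1 / ARR = 1 / 0.07353 = 13.600 → round up → 14

14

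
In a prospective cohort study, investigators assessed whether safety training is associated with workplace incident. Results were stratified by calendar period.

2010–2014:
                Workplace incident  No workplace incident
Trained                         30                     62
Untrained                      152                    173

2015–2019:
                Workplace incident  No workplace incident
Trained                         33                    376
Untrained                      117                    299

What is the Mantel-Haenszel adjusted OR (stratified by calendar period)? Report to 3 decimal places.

0.321

OR_MH = Σ(aᵢdᵢ/nᵢ) / Σ(bᵢcᵢ/nᵢ), where nᵢ is the stratum total.
Stratum 1 (2010–2014): n = 417; a·d/n = 30·173/417 = 12.4460; b·c/n = 62·152/417 = 22.5995
Stratum 2 (2015–2019): n = 825; a·d/n = 33·299/825 = 11.9600; b·c/n = 376·117/825 = 53.3236
OR_MH = (12.4460 + 11.9600) / (22.5995 + 53.3236) = 24.4060 / 75.9232 = 0.32146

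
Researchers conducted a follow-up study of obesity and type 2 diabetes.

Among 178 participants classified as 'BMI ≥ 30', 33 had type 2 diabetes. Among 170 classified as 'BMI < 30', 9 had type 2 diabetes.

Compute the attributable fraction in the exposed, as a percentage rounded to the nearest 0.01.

71.44

From the description: a = 33, b = 145, c = 9, d = 161.
Risk in exposed = 33/178 = 0.18539; risk in unexposed = 9/170 = 0.05294.
RR = 0.18539/0.05294 = 3.50187
AR% = (RR − 1)/RR × 100 = (3.50187 − 1)/3.50187 × 100 = 71.4439%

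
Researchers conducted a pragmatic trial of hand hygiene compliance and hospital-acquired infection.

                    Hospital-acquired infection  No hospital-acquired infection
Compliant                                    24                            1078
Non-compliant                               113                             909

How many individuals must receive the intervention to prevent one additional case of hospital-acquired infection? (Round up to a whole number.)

Risk in treated group = 24/1102 = 0.02178; risk in control = 113/1022 = 0.11057.
Absolute risk reduction = 0.11057 − 0.02178 = 0.08879
NNT = 1 / ARR = 1 / 0.08879 = 11.263 → round up → 12

12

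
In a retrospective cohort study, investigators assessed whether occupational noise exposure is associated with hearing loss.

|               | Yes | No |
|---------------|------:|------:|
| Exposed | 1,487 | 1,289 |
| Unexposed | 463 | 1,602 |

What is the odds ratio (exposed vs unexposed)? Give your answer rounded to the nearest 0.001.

Cells: a = 1487, b = 1289, c = 463, d = 1602.
OR = (a·d)/(b·c) = (1487 × 1602) / (1289 × 463) = 2382174 / 596807 = 3.99153
The odds of hearing loss are about 3.99 times as high in the exposed group.

3.992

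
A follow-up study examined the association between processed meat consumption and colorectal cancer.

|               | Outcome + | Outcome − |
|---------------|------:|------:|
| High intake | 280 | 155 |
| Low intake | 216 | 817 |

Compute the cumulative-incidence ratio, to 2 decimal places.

Cells: a = 280, b = 155, c = 216, d = 817.
Risk in exposed = 280/435 = 0.64368; risk in unexposed = 216/1033 = 0.20910.
RR = 0.64368 / 0.20910 = 3.07833
The risk among the exposed is 3.08 times that among the unexposed.

3.08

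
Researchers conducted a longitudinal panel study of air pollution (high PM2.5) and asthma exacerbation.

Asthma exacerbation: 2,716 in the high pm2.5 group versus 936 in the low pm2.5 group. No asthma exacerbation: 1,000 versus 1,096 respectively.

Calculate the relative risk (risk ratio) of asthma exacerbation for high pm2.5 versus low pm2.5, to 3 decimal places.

From the description: a = 2716, b = 1000, c = 936, d = 1096.
Risk in exposed = 2716/3716 = 0.73089; risk in unexposed = 936/2032 = 0.46063.
RR = 0.73089 / 0.46063 = 1.58673
The risk among the exposed is 1.59 times that among the unexposed.

1.587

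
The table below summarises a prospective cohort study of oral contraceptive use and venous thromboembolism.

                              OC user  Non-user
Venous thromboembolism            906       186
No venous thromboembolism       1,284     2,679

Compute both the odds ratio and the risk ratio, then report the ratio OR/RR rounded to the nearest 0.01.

1.59

Reading the table with exposure as columns: a = 906 (OC user, case), b = 1284 (OC user, non-case), c = 186 (Non-user, case), d = 2679.
OR = (906·2679)/(1284·186) = 2427174/238824 = 10.16302
Risk in exposed = 906/2190 = 0.41370; risk in unexposed = 186/2865 = 0.06492; RR = 6.37229
OR/RR = 10.16302 / 6.37229 = 1.59488
The outcome is not rare, so the OR lies further from 1 than the RR.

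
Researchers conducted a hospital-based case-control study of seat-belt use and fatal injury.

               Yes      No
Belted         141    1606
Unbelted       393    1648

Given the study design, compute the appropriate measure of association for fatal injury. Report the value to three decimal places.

0.368

Cells: a = 141, b = 1606, c = 393, d = 1648.
This is a hospital-based case-control study: participants were sampled on outcome status, so risks in the source population cannot be estimated directly — relative risk is not valid here. The odds ratio is the appropriate measure.
OR = (a·d)/(b·c) = (141 × 1648) / (1606 × 393) = 232368 / 631158 = 0.36816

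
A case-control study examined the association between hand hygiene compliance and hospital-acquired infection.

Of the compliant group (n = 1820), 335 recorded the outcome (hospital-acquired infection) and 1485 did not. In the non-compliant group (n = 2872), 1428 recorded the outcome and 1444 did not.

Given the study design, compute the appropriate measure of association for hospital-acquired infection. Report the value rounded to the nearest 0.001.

0.228

From the description: a = 335, b = 1485, c = 1428, d = 1444.
This is a case-control study: participants were sampled on outcome status, so risks in the source population cannot be estimated directly — relative risk is not valid here. The odds ratio is the appropriate measure.
OR = (a·d)/(b·c) = (335 × 1444) / (1485 × 1428) = 483740 / 2120580 = 0.22812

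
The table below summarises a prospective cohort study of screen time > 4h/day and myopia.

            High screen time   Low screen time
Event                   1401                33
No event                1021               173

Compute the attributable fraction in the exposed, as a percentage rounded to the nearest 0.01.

Reading the table with exposure as columns: a = 1401 (High screen time, case), b = 1021 (High screen time, non-case), c = 33 (Low screen time, case), d = 173.
Risk in exposed = 1401/2422 = 0.57845; risk in unexposed = 33/206 = 0.16019.
RR = 0.57845/0.16019 = 3.61092
AR% = (RR − 1)/RR × 100 = (3.61092 − 1)/3.61092 × 100 = 72.3062%

72.31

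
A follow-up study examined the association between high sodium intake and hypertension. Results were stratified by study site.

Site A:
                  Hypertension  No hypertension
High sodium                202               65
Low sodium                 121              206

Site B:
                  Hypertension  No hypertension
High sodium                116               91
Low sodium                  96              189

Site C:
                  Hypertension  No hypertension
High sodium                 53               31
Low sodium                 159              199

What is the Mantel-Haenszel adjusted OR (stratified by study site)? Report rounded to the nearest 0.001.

3.285

OR_MH = Σ(aᵢdᵢ/nᵢ) / Σ(bᵢcᵢ/nᵢ), where nᵢ is the stratum total.
Stratum 1 (Site A): n = 594; a·d/n = 202·206/594 = 70.0539; b·c/n = 65·121/594 = 13.2407
Stratum 2 (Site B): n = 492; a·d/n = 116·189/492 = 44.5610; b·c/n = 91·96/492 = 17.7561
Stratum 3 (Site C): n = 442; a·d/n = 53·199/442 = 23.8620; b·c/n = 31·159/442 = 11.1516
OR_MH = (70.0539 + 44.5610 + 23.8620) / (13.2407 + 17.7561 + 11.1516) = 138.4768 / 42.1484 = 3.28546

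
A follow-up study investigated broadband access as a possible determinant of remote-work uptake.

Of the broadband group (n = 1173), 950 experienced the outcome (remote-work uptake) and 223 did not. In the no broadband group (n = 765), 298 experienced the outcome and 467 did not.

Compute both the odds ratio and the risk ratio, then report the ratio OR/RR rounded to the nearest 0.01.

3.21

From the description: a = 950, b = 223, c = 298, d = 467.
OR = (950·467)/(223·298) = 443650/66454 = 6.67605
Risk in exposed = 950/1173 = 0.80989; risk in unexposed = 298/765 = 0.38954; RR = 2.07908
OR/RR = 6.67605 / 2.07908 = 3.21106
The outcome is not rare, so the OR lies further from 1 than the RR.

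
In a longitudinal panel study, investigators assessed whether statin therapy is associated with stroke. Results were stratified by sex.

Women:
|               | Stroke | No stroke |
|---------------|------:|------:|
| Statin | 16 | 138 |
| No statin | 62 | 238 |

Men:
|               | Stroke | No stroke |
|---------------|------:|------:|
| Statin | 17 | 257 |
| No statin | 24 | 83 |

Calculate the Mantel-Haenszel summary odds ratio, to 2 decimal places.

OR_MH = Σ(aᵢdᵢ/nᵢ) / Σ(bᵢcᵢ/nᵢ), where nᵢ is the stratum total.
Stratum 1 (Women): n = 454; a·d/n = 16·238/454 = 8.3877; b·c/n = 138·62/454 = 18.8458
Stratum 2 (Men): n = 381; a·d/n = 17·83/381 = 3.7034; b·c/n = 257·24/381 = 16.1890
OR_MH = (8.3877 + 3.7034) / (18.8458 + 16.1890) = 12.0911 / 35.0348 = 0.34512

0.35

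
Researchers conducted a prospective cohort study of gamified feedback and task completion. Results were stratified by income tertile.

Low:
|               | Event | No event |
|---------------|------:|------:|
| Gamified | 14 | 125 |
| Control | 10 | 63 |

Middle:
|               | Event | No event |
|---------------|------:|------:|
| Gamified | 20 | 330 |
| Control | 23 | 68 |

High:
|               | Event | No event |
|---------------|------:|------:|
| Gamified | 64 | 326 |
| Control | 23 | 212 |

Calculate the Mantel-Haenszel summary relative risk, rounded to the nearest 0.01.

0.84

RR_MH = Σ(aᵢ·n₀ᵢ/nᵢ) / Σ(cᵢ·n₁ᵢ/nᵢ), with n₁ᵢ = aᵢ+bᵢ (exposed), n₀ᵢ = cᵢ+dᵢ (unexposed), nᵢ = n₁ᵢ+n₀ᵢ.
Stratum 1 (Low): n₁ = 139, n₀ = 73, n = 212; a·n₀/n = 14·73/212 = 4.8208; c·n₁/n = 10·139/212 = 6.5566
Stratum 2 (Middle): n₁ = 350, n₀ = 91, n = 441; a·n₀/n = 20·91/441 = 4.1270; c·n₁/n = 23·350/441 = 18.2540
Stratum 3 (High): n₁ = 390, n₀ = 235, n = 625; a·n₀/n = 64·235/625 = 24.0640; c·n₁/n = 23·390/625 = 14.3520
RR_MH = (4.8208 + 4.1270 + 24.0640) / (6.5566 + 18.2540 + 14.3520) = 33.0117 / 39.1626 = 0.84294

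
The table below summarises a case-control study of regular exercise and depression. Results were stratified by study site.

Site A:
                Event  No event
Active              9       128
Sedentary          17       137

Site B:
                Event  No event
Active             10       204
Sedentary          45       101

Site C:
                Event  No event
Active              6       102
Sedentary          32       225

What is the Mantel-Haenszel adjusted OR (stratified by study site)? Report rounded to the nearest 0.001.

OR_MH = Σ(aᵢdᵢ/nᵢ) / Σ(bᵢcᵢ/nᵢ), where nᵢ is the stratum total.
Stratum 1 (Site A): n = 291; a·d/n = 9·137/291 = 4.2371; b·c/n = 128·17/291 = 7.4777
Stratum 2 (Site B): n = 360; a·d/n = 10·101/360 = 2.8056; b·c/n = 204·45/360 = 25.5000
Stratum 3 (Site C): n = 365; a·d/n = 6·225/365 = 3.6986; b·c/n = 102·32/365 = 8.9425
OR_MH = (4.2371 + 2.8056 + 3.6986) / (7.4777 + 25.5000 + 8.9425) = 10.7413 / 41.9201 = 0.25623

0.256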